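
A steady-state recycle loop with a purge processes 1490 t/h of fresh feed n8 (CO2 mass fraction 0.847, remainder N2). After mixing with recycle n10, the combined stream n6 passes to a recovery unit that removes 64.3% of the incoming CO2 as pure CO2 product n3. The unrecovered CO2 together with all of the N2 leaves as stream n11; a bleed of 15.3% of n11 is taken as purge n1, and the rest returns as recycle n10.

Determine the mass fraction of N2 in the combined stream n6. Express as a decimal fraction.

N2 enters only via n8 and leaves only via the purge: 1490×0.153 = 0.153×(N2 in n11), and the recovery unit passes all N2, so N2 in n6 = N2 in n11 = 1490 t/h.
CO2 in n6: m_A = 1490×0.847 + (1−0.153)·(1−0.643)·m_A, so m_A = 1262/0.6976 = 1809 t/h.
n6 = 1809 + 1490 = 3299 t/h.
N2 fraction in n6 = 1490/3299 = 0.452.

0.452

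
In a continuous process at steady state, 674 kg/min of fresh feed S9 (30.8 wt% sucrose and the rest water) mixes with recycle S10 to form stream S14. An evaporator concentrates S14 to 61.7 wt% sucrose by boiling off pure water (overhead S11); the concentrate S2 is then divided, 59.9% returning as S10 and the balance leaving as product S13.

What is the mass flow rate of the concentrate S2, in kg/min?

839 kg/min

Overall sucrose balance (none leaves overhead): sucrose in fresh feed = sucrose in product, i.e. 674×0.308 = (1−0.599)·S2·0.617.
S2 = 207.59/(0.617×0.401) = 839.04 kg/min.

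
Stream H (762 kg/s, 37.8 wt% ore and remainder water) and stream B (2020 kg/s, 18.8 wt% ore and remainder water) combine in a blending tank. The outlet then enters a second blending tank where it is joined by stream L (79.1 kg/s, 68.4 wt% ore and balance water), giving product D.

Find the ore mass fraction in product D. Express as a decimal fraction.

Overall, product flow = 2861.1 kg/s.
ore in = 762×0.378 + 2020×0.188 + 79.1×0.684 = 721.9 kg/s.
ore fraction in D = 0.252.

0.252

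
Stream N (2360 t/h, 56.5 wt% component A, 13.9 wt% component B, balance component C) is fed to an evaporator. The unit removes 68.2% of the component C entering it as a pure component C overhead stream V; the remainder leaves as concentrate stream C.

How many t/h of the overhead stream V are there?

component C entering = 2360×0.296 = 698.56 t/h; overhead removed = 0.682×698.56 = 476.42 t/h.

476.4 t/h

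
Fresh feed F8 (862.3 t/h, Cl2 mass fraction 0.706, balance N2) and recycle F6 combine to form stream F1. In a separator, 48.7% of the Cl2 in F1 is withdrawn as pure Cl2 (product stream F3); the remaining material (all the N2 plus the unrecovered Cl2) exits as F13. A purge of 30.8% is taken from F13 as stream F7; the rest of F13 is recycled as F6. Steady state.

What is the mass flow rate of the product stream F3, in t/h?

459.7 t/h

Cl2 in F1: m_A = 862.3×0.706 + (1−0.308)·(1−0.487)·m_A, so m_A = 608.78/0.6450 = 943.84 t/h.
Product F3 = 0.487×943.84 = 459.65 t/h.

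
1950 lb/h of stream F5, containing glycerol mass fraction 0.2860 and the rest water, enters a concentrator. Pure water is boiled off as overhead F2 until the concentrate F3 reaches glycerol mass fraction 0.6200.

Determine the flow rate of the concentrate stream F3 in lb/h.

899.5 lb/h

glycerol is conserved: 1950×0.286 = 557.7 lb/h all reports to the concentrate.
Concentrate = 557.7/(target fraction) = 899.52 lb/h.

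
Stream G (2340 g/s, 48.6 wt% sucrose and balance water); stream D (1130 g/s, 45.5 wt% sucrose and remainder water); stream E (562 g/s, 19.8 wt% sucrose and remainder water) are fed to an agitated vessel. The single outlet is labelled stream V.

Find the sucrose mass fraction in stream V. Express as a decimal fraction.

Total flow out = 2340 + 1130 + 562 = 4032 g/s.
sucrose in = 2340×0.486 + 1130×0.455 + 562×0.198 = 1762.7 g/s.
sucrose mass fraction in V = 1762.7/4032 = 0.4372.

0.4372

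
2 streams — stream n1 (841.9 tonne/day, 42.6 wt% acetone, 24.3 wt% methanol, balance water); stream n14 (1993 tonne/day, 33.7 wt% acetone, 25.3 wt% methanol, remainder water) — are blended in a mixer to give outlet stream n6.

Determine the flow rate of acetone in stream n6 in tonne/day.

1030 tonne/day

acetone out = acetone in = 841.9×0.426 + 1993×0.337 = 1030.3 tonne/day.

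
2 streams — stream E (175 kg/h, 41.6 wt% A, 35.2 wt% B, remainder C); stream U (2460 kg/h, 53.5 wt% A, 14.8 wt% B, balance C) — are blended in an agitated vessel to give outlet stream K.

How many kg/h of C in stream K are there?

820.4 kg/h

C out = C in = 175×0.232 + 2460×0.317 = 820.42 kg/h.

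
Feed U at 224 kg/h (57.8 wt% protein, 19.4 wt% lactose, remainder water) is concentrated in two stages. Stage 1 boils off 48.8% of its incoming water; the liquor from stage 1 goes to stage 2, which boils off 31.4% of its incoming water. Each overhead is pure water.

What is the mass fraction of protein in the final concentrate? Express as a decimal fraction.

0.678

water in feed = 224×0.228 = 51.072 kg/h.
After stage 1: water left = (1−0.488)×51.072 = 26.149; stream total = 199.08 kg/h.
After stage 2: water left = (1−0.314)×26.149 = 17.938; final concentrate = 190.87 kg/h.
protein fraction = 129.47/190.87 = 0.678.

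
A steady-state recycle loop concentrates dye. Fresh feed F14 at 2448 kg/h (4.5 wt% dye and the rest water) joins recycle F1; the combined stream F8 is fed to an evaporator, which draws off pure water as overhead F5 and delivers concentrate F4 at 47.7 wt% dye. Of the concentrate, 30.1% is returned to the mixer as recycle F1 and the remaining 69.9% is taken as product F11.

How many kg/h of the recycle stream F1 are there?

99.45 kg/h

Overall dye balance (none leaves overhead): dye in fresh feed = dye in product, i.e. 2448×0.045 = (1−0.301)·F4·0.477.
F4 = 110.16/(0.477×0.699) = 330.39 kg/h.
Recycle F1 = 0.301×330.39 = 99.448 kg/h.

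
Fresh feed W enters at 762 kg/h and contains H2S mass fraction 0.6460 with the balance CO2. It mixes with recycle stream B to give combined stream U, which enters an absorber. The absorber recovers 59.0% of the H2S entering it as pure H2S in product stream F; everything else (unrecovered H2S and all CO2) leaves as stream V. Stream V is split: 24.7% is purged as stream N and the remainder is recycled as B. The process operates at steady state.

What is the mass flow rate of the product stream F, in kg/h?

H2S in U: m_A = 762×0.646 + (1−0.247)·(1−0.590)·m_A, so m_A = 492.25/0.6913 = 712.1 kg/h.
Product F = 0.590×712.1 = 420.14 kg/h.

420.1 kg/h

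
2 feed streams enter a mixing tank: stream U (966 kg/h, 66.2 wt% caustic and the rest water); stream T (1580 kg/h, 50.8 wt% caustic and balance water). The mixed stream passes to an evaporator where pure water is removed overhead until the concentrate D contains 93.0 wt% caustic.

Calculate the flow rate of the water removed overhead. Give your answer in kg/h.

caustic entering = 966×0.662 + 1580×0.508 = 1442.1 kg/h.
All caustic reports to D, so D = 1442.1/0.930 = 1550.7 kg/h.
Total feed = 2546 kg/h; overhead = 2546 − 1550.7 = 995.32 kg/h.

995.3 kg/h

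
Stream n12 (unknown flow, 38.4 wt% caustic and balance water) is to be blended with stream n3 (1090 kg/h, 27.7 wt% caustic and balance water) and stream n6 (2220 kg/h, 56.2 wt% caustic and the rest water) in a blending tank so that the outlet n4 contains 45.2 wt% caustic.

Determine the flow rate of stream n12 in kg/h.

786 kg/h

Let n12 be the unknown flow. Total out = 3310 + n12.
caustic balance: 1549.6 + 0.384·n12 = 0.452·(3310 + n12)
(0.384 − 0.452)·n12 = 0.452×3310 − 1549.6 = -53.45
n12 = -53.45 / -0.068 = 786.03 kg/h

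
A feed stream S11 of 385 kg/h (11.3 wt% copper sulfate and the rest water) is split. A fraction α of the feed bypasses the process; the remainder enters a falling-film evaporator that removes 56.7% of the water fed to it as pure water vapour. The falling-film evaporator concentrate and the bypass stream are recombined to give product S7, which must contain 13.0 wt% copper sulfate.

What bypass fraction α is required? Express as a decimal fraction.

All 385×0.113 = 43.505 kg/h of copper sulfate reaches S7, so S7 = 43.505/0.130 = 334.65 kg/h and vapour = 50.346 kg/h.
The evaporator receives (1−α)·385 of feed at 0.887 water and removes 0.567 of that water:
0.567×0.887×(1−α)×385 = 50.346
(1−α) = 50.346/193.63 = 0.2600;  α = 0.7400.

0.740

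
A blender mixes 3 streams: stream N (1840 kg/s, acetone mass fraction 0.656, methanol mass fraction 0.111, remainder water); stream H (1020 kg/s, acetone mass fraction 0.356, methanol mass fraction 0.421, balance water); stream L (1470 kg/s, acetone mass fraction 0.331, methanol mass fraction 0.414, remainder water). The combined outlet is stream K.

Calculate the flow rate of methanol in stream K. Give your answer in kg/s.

1242 kg/s

methanol out = methanol in = 1840×0.111 + 1020×0.421 + 1470×0.414 = 1242.2 kg/s.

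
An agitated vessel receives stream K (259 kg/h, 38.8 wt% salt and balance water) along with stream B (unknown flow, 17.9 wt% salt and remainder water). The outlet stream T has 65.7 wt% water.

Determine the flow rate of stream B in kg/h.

Let B be the unknown flow. Total out = 259 + B.
water balance: 158.51 + 0.821·B = 0.657·(259 + B)
(0.821 − 0.657)·B = 0.657×259 − 158.51 = 11.655
B = 11.655 / 0.164 = 71.067 kg/h

71.07 kg/h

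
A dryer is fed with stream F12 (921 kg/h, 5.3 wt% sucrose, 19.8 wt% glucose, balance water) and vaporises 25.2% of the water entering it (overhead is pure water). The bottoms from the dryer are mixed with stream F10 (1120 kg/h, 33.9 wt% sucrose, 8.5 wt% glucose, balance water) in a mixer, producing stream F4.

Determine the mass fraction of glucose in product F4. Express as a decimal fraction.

Vapour removed = 0.252×0.749×921 = 173.84 kg/h; concentrate = 747.16 kg/h.
glucose reaching the mixer = 182.36 (from concentrate) + 1120×0.085 = 277.56 kg/h.
Product flow = 747.16 + 1120 = 1867.2 kg/h; glucose fraction = 0.149.

0.149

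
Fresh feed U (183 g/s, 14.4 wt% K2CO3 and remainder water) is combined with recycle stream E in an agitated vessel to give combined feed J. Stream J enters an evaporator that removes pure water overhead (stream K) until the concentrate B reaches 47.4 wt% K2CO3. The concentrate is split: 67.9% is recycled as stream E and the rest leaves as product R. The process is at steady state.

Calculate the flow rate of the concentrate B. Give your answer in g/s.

173.2 g/s

Overall K2CO3 balance (none leaves overhead): K2CO3 in fresh feed = K2CO3 in product, i.e. 183×0.144 = (1−0.679)·B·0.474.
B = 26.352/(0.474×0.321) = 173.19 g/s.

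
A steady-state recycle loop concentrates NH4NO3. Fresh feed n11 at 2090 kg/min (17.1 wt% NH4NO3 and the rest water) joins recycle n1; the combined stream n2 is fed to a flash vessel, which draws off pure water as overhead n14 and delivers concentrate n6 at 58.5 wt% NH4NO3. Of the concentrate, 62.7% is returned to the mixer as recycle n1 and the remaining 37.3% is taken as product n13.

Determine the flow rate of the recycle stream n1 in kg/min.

Overall NH4NO3 balance (none leaves overhead): NH4NO3 in fresh feed = NH4NO3 in product, i.e. 2090×0.171 = (1−0.627)·n6·0.585.
n6 = 357.39/(0.585×0.373) = 1637.9 kg/min.
Recycle n1 = 0.627×1637.9 = 1026.9 kg/min.

1027 kg/min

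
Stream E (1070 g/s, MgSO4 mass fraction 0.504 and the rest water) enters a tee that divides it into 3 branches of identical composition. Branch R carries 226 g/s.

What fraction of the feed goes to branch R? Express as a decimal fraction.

Fraction to R = 226/1070 = 0.2112.

0.211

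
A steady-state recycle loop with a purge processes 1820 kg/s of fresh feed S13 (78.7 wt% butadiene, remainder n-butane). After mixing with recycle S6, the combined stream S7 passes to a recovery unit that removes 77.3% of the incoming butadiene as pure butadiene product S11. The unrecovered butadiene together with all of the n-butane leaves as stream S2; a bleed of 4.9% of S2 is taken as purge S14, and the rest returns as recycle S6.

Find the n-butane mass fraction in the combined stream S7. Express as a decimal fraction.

0.812

n-butane enters only via S13 and leaves only via the purge: 1820×0.213 = 0.049×(n-butane in S2), and the recovery unit passes all n-butane, so n-butane in S7 = n-butane in S2 = 7911.4 kg/s.
butadiene in S7: m_A = 1820×0.787 + (1−0.049)·(1−0.773)·m_A, so m_A = 1432.3/0.7841 = 1826.7 kg/s.
S7 = 1826.7 + 7911.4 = 9738.1 kg/s.
n-butane fraction in S7 = 7911.4/9738.1 = 0.812.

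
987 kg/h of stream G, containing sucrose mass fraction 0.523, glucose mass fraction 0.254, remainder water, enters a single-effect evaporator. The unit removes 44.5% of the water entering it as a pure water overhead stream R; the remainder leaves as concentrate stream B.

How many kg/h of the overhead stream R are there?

water entering = 987×0.223 = 220.1 kg/h; overhead removed = 0.445×220.1 = 97.945 kg/h.

97.94 kg/h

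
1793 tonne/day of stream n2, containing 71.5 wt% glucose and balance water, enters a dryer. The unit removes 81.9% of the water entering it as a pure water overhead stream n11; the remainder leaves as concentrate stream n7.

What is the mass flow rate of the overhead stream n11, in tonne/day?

418.5 tonne/day

water entering = 1793×0.285 = 511 tonne/day; overhead removed = 0.819×511 = 418.51 tonne/day.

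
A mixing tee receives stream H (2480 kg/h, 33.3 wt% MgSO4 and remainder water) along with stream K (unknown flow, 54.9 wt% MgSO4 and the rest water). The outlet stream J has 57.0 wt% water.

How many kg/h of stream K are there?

Let K be the unknown flow. Total out = 2480 + K.
water balance: 1654.2 + 0.451·K = 0.570·(2480 + K)
(0.451 − 0.570)·K = 0.570×2480 − 1654.2 = -240.56
K = -240.56 / -0.119 = 2021.5 kg/h

2022 kg/h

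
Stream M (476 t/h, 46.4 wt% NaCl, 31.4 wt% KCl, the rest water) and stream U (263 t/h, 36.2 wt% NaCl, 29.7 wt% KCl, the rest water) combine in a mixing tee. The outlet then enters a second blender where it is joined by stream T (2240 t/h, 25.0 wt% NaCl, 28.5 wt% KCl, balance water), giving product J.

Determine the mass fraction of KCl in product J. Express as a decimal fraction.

Overall, product flow = 2979 t/h.
KCl in = 476×0.314 + 263×0.297 + 2240×0.285 = 865.97 t/h.
KCl fraction in J = 0.291.

0.291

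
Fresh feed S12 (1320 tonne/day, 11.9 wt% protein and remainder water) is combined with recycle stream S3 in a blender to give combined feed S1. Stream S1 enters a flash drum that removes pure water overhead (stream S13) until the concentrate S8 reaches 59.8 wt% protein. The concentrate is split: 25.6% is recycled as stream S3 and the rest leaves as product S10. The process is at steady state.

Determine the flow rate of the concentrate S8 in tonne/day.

Overall protein balance (none leaves overhead): protein in fresh feed = protein in product, i.e. 1320×0.119 = (1−0.256)·S8·0.598.
S8 = 157.08/(0.598×0.744) = 353.06 tonne/day.

353.1 tonne/day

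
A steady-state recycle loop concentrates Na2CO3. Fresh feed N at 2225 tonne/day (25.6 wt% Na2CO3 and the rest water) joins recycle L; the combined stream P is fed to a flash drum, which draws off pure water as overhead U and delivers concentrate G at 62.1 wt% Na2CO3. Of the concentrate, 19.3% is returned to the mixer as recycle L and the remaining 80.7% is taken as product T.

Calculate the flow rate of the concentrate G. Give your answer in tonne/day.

1137 tonne/day

Overall Na2CO3 balance (none leaves overhead): Na2CO3 in fresh feed = Na2CO3 in product, i.e. 2225×0.256 = (1−0.193)·G·0.621.
G = 569.6/(0.621×0.807) = 1136.6 tonne/day.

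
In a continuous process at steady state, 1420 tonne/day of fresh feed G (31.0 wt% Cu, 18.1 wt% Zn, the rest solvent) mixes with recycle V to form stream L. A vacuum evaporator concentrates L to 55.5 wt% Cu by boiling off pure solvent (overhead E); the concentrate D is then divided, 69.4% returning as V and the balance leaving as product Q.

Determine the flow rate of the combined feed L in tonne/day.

3219 tonne/day

Overall Cu balance (none leaves overhead): Cu in fresh feed = Cu in product, i.e. 1420×0.310 = (1−0.694)·D·0.555.
D = 440.2/(0.555×0.306) = 2592 tonne/day.
Recycle V = 0.694×2592 = 1798.9 tonne/day.
Combined feed L = 1420 + 1798.9 = 3218.9 tonne/day.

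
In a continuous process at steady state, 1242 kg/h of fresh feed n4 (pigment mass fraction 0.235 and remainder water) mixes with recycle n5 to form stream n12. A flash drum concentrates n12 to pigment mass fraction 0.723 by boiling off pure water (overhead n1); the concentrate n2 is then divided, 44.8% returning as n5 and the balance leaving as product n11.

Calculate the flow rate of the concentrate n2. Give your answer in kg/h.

Overall pigment balance (none leaves overhead): pigment in fresh feed = pigment in product, i.e. 1242×0.235 = (1−0.448)·n2·0.723.
n2 = 291.87/(0.723×0.552) = 731.33 kg/h.

731.3 kg/h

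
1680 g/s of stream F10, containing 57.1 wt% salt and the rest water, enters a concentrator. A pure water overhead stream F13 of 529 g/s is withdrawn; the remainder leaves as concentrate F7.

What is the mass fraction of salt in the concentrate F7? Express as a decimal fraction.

0.833

salt is not removed: 1680×0.571 = 959.28 g/s of salt enters F7.
Concentrate = 1680 − 529 = 1151 g/s.
Mass fraction = 959.28/1151 = 0.833.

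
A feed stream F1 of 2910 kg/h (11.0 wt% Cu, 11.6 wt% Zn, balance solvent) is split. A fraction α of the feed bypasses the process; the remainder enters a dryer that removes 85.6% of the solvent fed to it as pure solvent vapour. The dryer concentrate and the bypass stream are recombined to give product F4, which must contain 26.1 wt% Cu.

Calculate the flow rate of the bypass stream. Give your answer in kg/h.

All 2910×0.110 = 320.1 kg/h of Cu reaches F4, so F4 = 320.1/0.261 = 1226.4 kg/h and vapour = 1683.6 kg/h.
The evaporator receives (1−α)·2910 of feed at 0.774 solvent and removes 0.856 of that solvent:
0.856×0.774×(1−α)×2910 = 1683.6
(1−α) = 1683.6/1928 = 0.8732;  α = 0.1268.
Bypass flow = 0.1268×2910 = 368.94 kg/h.

368.9 kg/h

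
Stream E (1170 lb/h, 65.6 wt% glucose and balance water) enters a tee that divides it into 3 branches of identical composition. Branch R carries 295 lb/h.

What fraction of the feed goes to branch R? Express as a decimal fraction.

0.252

Fraction to R = 295/1170 = 0.2521.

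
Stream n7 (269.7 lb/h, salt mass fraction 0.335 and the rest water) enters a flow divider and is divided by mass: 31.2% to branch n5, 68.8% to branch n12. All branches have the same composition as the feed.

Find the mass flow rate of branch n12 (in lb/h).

Branch n12 flow = 0.688×269.7 = 185.55 lb/h.

185.6 lb/h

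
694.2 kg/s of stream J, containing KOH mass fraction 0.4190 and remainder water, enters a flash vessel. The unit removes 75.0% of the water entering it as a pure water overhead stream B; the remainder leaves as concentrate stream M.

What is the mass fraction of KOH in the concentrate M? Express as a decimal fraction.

KOH is not removed: 694.2×0.419 = 290.87 kg/s of KOH enters M.
water entering = 694.2×0.581 = 403.33 kg/s; overhead removed = 0.750×403.33 = 302.5 kg/s.
Concentrate = 694.2 − 302.5 = 391.7 kg/s.
Mass fraction = 290.87/391.7 = 0.7426.

0.7426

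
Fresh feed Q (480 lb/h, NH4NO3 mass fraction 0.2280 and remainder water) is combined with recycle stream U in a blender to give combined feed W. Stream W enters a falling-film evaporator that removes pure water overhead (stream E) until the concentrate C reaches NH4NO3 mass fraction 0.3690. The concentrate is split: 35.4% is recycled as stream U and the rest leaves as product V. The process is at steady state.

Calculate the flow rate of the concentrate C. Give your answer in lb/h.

459.1 lb/h

Overall NH4NO3 balance (none leaves overhead): NH4NO3 in fresh feed = NH4NO3 in product, i.e. 480×0.228 = (1−0.354)·C·0.369.
C = 109.44/(0.369×0.646) = 459.11 lb/h.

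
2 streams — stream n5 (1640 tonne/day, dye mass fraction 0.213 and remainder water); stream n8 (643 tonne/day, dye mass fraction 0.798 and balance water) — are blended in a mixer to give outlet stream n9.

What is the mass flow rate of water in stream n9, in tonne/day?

water out = water in = 1640×0.787 + 643×0.202 = 1420.6 tonne/day.

1421 tonne/day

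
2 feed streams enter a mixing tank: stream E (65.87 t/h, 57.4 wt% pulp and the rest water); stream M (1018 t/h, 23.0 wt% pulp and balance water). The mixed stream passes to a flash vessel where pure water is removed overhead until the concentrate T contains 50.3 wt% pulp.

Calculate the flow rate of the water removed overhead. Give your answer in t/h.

543.2 t/h

pulp entering = 65.87×0.574 + 1018×0.230 = 271.95 t/h.
All pulp reports to T, so T = 271.95/0.503 = 540.65 t/h.
Total feed = 1083.9 t/h; overhead = 1083.9 − 540.65 = 543.22 t/h.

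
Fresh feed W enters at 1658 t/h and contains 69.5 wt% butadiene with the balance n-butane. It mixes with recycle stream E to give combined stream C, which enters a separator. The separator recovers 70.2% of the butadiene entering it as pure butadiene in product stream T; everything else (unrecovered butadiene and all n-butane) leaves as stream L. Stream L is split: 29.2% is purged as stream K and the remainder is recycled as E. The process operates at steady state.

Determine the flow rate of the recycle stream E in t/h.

1534 t/h

n-butane enters only via W and leaves only via the purge: 1658×0.305 = 0.292×(n-butane in L), and the separator passes all n-butane, so n-butane in C = n-butane in L = 1731.8 t/h.
butadiene in C: m_A = 1658×0.695 + (1−0.292)·(1−0.702)·m_A, so m_A = 1152.3/0.7890 = 1460.4 t/h.
L = (1−0.702)×1460.4 + 1731.8 = 2167 t/h.
Recycle E = (1−0.292)×2167 = 1534.3 t/h.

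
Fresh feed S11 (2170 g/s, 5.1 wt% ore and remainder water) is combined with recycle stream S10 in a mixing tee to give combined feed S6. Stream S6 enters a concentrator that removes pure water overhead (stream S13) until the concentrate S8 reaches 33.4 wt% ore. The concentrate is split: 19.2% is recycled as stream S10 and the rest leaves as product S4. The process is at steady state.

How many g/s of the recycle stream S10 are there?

Overall ore balance (none leaves overhead): ore in fresh feed = ore in product, i.e. 2170×0.051 = (1−0.192)·S8·0.334.
S8 = 110.67/(0.334×0.808) = 410.08 g/s.
Recycle S10 = 0.192×410.08 = 78.736 g/s.

78.74 g/s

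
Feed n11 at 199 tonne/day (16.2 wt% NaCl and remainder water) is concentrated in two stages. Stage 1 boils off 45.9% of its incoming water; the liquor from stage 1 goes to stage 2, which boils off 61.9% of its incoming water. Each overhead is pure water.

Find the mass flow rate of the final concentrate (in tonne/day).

water in feed = 199×0.838 = 166.76 tonne/day.
After stage 1: water left = (1−0.459)×166.76 = 90.218; stream total = 122.46 tonne/day.
After stage 2: water left = (1−0.619)×90.218 = 34.373; final concentrate = 66.611 tonne/day.

66.61 tonne/day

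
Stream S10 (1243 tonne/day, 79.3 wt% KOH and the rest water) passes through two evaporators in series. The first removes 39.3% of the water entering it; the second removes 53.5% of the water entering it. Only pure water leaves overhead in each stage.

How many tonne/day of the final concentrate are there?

1058 tonne/day

water in feed = 1243×0.207 = 257.3 tonne/day.
After stage 1: water left = (1−0.393)×257.3 = 156.18; stream total = 1141.9 tonne/day.
After stage 2: water left = (1−0.535)×156.18 = 72.624; final concentrate = 1058.3 tonne/day.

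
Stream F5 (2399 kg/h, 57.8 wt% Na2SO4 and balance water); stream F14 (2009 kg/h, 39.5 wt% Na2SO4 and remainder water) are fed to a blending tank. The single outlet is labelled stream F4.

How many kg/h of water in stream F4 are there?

water out = water in = 2399×0.422 + 2009×0.605 = 2227.8 kg/h.

2228 kg/h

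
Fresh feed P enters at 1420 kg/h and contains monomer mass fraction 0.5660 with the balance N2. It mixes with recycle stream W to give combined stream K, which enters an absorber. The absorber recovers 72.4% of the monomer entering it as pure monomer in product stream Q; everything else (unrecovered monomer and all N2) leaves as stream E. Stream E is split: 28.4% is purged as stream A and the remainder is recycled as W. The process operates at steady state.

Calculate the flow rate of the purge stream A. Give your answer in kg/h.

694.8 kg/h

N2 enters only via P and leaves only via the purge: 1420×0.434 = 0.284×(N2 in E), and the absorber passes all N2, so N2 in K = N2 in E = 2170 kg/h.
monomer in K: m_A = 1420×0.566 + (1−0.284)·(1−0.724)·m_A, so m_A = 803.72/0.8024 = 1001.7 kg/h.
E = (1−0.724)×1001.7 + 2170 = 2446.5 kg/h.
Purge A = 0.284×2446.5 = 694.79 kg/h.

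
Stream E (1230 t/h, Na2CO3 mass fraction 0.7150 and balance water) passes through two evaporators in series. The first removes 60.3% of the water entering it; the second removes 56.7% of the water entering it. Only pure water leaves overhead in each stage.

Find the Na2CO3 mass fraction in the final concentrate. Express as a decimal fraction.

0.9359

water in feed = 1230×0.285 = 350.55 t/h.
After stage 1: water left = (1−0.603)×350.55 = 139.17; stream total = 1018.6 t/h.
After stage 2: water left = (1−0.567)×139.17 = 60.26; final concentrate = 939.71 t/h.
Na2CO3 fraction = 879.45/939.71 = 0.9359.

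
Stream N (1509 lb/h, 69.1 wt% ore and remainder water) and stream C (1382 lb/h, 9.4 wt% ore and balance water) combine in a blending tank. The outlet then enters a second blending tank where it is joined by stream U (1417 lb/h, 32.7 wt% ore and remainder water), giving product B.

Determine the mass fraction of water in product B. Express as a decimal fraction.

Overall, product flow = 4308 lb/h.
water in = 1509×0.309 + 1382×0.906 + 1417×0.673 = 2672 lb/h.
water fraction in B = 0.620.

0.620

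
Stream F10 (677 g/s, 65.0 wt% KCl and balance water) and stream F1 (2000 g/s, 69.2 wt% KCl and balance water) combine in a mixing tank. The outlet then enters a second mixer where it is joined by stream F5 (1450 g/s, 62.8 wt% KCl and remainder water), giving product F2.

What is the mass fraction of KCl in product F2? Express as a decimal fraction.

Overall, product flow = 4127 g/s.
KCl in = 677×0.650 + 2000×0.692 + 1450×0.628 = 2734.7 g/s.
KCl fraction in F2 = 0.663.

0.663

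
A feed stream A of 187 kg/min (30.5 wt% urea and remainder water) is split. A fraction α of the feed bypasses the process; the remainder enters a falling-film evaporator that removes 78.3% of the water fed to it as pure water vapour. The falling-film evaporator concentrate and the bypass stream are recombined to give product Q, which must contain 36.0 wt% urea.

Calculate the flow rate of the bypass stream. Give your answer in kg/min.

134.5 kg/min

All 187×0.305 = 57.035 kg/min of urea reaches Q, so Q = 57.035/0.360 = 158.43 kg/min and vapour = 28.569 kg/min.
The evaporator receives (1−α)·187 of feed at 0.695 water and removes 0.783 of that water:
0.783×0.695×(1−α)×187 = 28.569
(1−α) = 28.569/101.76 = 0.2807;  α = 0.7193.
Bypass flow = 0.7193×187 = 134.5 kg/min.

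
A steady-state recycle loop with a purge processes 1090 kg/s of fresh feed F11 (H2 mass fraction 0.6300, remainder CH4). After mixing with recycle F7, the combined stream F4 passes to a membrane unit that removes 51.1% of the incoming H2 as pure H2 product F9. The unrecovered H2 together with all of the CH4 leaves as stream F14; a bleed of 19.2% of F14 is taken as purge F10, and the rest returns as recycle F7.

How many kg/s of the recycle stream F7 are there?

CH4 enters only via F11 and leaves only via the purge: 1090×0.370 = 0.192×(CH4 in F14), and the membrane unit passes all CH4, so CH4 in F4 = CH4 in F14 = 2100.5 kg/s.
H2 in F4: m_A = 1090×0.630 + (1−0.192)·(1−0.511)·m_A, so m_A = 686.7/0.6049 = 1135.3 kg/s.
F14 = (1−0.511)×1135.3 + 2100.5 = 2655.7 kg/s.
Recycle F7 = (1−0.192)×2655.7 = 2145.8 kg/s.

2146 kg/s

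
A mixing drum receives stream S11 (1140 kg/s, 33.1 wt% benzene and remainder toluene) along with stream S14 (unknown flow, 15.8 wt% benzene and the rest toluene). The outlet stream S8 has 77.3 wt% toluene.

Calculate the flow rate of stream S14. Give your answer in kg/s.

1718 kg/s

Let S14 be the unknown flow. Total out = 1140 + S14.
toluene balance: 762.66 + 0.842·S14 = 0.773·(1140 + S14)
(0.842 − 0.773)·S14 = 0.773×1140 − 762.66 = 118.56
S14 = 118.56 / 0.069 = 1718.3 kg/s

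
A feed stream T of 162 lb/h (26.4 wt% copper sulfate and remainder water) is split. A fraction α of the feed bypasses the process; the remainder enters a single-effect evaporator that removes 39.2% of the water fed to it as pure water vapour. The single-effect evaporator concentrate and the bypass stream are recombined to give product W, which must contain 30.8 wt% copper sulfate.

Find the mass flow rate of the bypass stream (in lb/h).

81.79 lb/h

All 162×0.264 = 42.768 lb/h of copper sulfate reaches W, so W = 42.768/0.308 = 138.86 lb/h and vapour = 23.143 lb/h.
The evaporator receives (1−α)·162 of feed at 0.736 water and removes 0.392 of that water:
0.392×0.736×(1−α)×162 = 23.143
(1−α) = 23.143/46.739 = 0.4952;  α = 0.5048.
Bypass flow = 0.5048×162 = 81.785 lb/h.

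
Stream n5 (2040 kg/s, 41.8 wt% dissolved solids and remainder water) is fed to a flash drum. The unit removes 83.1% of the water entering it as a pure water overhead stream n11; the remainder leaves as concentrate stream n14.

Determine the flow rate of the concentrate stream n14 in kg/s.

1053 kg/s

water entering = 2040×0.582 = 1187.3 kg/s; overhead removed = 0.831×1187.3 = 986.63 kg/s.
Concentrate = 2040 − 986.63 = 1053.4 kg/s.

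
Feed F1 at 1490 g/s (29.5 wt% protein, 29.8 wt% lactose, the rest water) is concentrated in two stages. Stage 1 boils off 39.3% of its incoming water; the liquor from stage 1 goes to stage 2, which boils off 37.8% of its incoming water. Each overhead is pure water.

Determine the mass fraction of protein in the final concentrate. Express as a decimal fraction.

0.395

water in feed = 1490×0.407 = 606.43 g/s.
After stage 1: water left = (1−0.393)×606.43 = 368.1; stream total = 1251.7 g/s.
After stage 2: water left = (1−0.378)×368.1 = 228.96; final concentrate = 1112.5 g/s.
protein fraction = 439.55/1112.5 = 0.395.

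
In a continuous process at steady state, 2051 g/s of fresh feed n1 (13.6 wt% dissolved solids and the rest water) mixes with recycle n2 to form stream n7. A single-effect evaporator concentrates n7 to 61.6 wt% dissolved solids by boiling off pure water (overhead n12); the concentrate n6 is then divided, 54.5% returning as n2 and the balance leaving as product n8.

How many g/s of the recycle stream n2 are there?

542.4 g/s

Overall dissolved solids balance (none leaves overhead): dissolved solids in fresh feed = dissolved solids in product, i.e. 2051×0.136 = (1−0.545)·n6·0.616.
n6 = 278.94/(0.616×0.455) = 995.2 g/s.
Recycle n2 = 0.545×995.2 = 542.39 g/s.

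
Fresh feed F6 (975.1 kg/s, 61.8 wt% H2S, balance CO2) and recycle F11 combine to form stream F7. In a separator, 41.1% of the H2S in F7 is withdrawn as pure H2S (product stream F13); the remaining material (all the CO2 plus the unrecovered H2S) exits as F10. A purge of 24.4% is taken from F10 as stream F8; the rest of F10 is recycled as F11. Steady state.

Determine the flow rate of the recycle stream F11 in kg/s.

1638 kg/s

CO2 enters only via F6 and leaves only via the purge: 975.1×0.382 = 0.244×(CO2 in F10), and the separator passes all CO2, so CO2 in F7 = CO2 in F10 = 1526.6 kg/s.
H2S in F7: m_A = 975.1×0.618 + (1−0.244)·(1−0.411)·m_A, so m_A = 602.61/0.5547 = 1086.3 kg/s.
F10 = (1−0.411)×1086.3 + 1526.6 = 2166.4 kg/s.
Recycle F11 = (1−0.244)×2166.4 = 1637.8 kg/s.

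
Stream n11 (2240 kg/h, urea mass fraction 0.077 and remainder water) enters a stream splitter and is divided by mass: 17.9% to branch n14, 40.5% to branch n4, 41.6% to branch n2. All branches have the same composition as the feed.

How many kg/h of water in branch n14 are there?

Branch n14 total = 0.179×2240 = 400.96 kg/h.
water in n14 = 0.923×400.96 = 370.09 kg/h.

370.1 kg/h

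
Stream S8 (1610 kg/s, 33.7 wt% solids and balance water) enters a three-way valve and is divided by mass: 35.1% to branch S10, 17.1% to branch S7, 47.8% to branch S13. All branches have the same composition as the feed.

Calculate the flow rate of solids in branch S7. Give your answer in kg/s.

Branch S7 total = 0.171×1610 = 275.31 kg/s.
solids in S7 = 0.337×275.31 = 92.779 kg/s.

92.78 kg/s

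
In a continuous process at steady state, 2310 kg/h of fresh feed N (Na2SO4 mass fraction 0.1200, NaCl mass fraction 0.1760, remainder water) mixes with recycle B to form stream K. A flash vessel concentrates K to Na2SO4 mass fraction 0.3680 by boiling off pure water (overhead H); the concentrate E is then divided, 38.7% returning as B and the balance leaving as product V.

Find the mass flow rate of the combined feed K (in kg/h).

2786 kg/h

Overall Na2SO4 balance (none leaves overhead): Na2SO4 in fresh feed = Na2SO4 in product, i.e. 2310×0.120 = (1−0.387)·E·0.368.
E = 277.2/(0.368×0.613) = 1228.8 kg/h.
Recycle B = 0.387×1228.8 = 475.55 kg/h.
Combined feed K = 2310 + 475.55 = 2785.5 kg/h.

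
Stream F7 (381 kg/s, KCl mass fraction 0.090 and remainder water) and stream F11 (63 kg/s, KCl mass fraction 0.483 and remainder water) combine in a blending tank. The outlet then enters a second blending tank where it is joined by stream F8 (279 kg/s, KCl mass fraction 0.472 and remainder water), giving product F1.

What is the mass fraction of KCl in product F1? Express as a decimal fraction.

0.272

Overall, product flow = 723 kg/s.
KCl in = 381×0.090 + 63×0.483 + 279×0.472 = 196.41 kg/s.
KCl fraction in F1 = 0.272.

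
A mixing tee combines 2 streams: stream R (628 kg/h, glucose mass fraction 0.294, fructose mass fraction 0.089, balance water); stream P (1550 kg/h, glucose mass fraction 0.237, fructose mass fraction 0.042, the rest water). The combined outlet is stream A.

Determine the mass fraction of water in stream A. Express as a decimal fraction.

0.691

Total flow out = 628 + 1550 = 2178 kg/h.
water in = 628×0.617 + 1550×0.721 = 1505 kg/h.
water mass fraction in A = 1505/2178 = 0.691.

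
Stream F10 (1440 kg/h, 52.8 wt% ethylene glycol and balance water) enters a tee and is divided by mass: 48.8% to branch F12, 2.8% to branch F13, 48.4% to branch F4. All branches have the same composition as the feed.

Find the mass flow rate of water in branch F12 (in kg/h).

Branch F12 total = 0.488×1440 = 702.72 kg/h.
water in F12 = 0.472×702.72 = 331.68 kg/h.

331.7 kg/h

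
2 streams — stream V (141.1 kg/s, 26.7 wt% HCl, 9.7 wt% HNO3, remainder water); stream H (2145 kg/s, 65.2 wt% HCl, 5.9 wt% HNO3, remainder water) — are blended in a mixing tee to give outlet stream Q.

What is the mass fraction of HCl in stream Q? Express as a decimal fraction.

0.628

Total flow out = 141.1 + 2145 = 2286.1 kg/s.
HCl in = 141.1×0.267 + 2145×0.652 = 1436.2 kg/s.
HCl mass fraction in Q = 1436.2/2286.1 = 0.628.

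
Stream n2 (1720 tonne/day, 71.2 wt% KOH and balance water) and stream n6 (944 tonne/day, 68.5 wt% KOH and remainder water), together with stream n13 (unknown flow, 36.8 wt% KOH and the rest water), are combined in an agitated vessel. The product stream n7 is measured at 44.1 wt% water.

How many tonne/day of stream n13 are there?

Let n13 be the unknown flow. Total out = 2664 + n13.
water balance: 792.72 + 0.632·n13 = 0.441·(2664 + n13)
(0.632 − 0.441)·n13 = 0.441×2664 − 792.72 = 382.1
n13 = 382.1 / 0.191 = 2000.5 tonne/day

2001 tonne/day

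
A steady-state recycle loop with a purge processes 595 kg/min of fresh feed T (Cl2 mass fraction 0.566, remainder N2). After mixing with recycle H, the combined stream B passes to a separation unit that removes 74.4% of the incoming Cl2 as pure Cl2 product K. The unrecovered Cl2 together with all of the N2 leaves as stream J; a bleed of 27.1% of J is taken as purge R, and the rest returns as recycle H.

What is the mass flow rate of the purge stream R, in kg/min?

287 kg/min

N2 enters only via T and leaves only via the purge: 595×0.434 = 0.271×(N2 in J), and the separation unit passes all N2, so N2 in B = N2 in J = 952.88 kg/min.
Cl2 in B: m_A = 595×0.566 + (1−0.271)·(1−0.744)·m_A, so m_A = 336.77/0.8134 = 414.04 kg/min.
J = (1−0.744)×414.04 + 952.88 = 1058.9 kg/min.
Purge R = 0.271×1058.9 = 286.95 kg/min.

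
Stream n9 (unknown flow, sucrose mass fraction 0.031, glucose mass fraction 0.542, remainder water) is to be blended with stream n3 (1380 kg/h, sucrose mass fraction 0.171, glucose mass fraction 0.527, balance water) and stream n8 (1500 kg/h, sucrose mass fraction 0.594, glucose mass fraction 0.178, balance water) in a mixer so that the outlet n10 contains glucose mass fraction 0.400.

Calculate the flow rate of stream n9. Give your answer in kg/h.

Let n9 be the unknown flow. Total out = 2880 + n9.
glucose balance: 994.26 + 0.542·n9 = 0.400·(2880 + n9)
(0.542 − 0.400)·n9 = 0.400×2880 − 994.26 = 157.74
n9 = 157.74 / 0.142 = 1110.8 kg/h

1111 kg/h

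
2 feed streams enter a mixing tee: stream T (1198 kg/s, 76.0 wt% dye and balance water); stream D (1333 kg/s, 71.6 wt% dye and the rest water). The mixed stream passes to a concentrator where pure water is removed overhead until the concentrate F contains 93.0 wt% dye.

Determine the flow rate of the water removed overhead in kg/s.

525.7 kg/s

dye entering = 1198×0.760 + 1333×0.716 = 1864.9 kg/s.
All dye reports to F, so F = 1864.9/0.930 = 2005.3 kg/s.
Total feed = 2531 kg/s; overhead = 2531 − 2005.3 = 525.72 kg/s.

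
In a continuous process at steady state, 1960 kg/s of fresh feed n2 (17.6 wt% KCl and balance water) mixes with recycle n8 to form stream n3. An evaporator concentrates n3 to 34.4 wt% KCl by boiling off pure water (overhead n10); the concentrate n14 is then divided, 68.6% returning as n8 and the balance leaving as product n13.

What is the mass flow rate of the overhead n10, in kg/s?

957.2 kg/s

Overall KCl balance (none leaves overhead): KCl in fresh feed = KCl in product, i.e. 1960×0.176 = (1−0.686)·n14·0.344.
n14 = 344.96/(0.344×0.314) = 3193.6 kg/s.
Recycle n8 = 0.686×3193.6 = 2190.8 kg/s.
Combined feed n3 = 1960 + 2190.8 = 4150.8 kg/s.
Overhead n10 = n3 − n14 = 4150.8 − 3193.6 = 957.21 kg/s.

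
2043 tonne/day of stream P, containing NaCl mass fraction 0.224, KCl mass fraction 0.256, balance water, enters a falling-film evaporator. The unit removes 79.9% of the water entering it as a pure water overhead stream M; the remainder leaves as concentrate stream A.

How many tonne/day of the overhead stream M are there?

848.8 tonne/day

water entering = 2043×0.520 = 1062.4 tonne/day; overhead removed = 0.799×1062.4 = 848.83 tonne/day.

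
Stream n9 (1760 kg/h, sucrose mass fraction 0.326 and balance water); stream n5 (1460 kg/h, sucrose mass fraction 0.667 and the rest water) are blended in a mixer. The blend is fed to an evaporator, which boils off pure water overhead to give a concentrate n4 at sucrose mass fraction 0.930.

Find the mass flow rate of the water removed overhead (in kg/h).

sucrose entering = 1760×0.326 + 1460×0.667 = 1547.6 kg/h.
All sucrose reports to n4, so n4 = 1547.6/0.930 = 1664.1 kg/h.
Total feed = 3220 kg/h; overhead = 3220 − 1664.1 = 1555.9 kg/h.

1556 kg/h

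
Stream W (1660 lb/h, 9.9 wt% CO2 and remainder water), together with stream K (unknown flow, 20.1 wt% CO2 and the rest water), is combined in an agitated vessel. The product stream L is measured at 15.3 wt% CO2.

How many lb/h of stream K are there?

1867 lb/h

Let K be the unknown flow. Total out = 1660 + K.
CO2 balance: 164.34 + 0.201·K = 0.153·(1660 + K)
(0.201 − 0.153)·K = 0.153×1660 − 164.34 = 89.64
K = 89.64 / 0.048 = 1867.5 lb/h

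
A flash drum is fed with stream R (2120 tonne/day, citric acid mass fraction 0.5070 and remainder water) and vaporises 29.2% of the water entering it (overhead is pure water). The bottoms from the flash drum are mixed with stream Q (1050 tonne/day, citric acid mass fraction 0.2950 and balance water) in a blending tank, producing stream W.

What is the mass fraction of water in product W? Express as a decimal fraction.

0.5167

Vapour removed = 0.292×0.493×2120 = 305.19 tonne/day; concentrate = 1814.8 tonne/day.
water reaching the mixer = 739.97 (from concentrate) + 1050×0.705 = 1480.2 tonne/day.
Product flow = 1814.8 + 1050 = 2864.8 tonne/day; water fraction = 0.5167.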